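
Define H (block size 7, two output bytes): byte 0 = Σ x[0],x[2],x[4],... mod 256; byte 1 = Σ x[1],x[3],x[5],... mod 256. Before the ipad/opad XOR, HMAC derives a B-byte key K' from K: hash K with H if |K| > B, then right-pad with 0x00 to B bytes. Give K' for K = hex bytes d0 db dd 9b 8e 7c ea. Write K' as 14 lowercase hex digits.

Key hex bytes d0 db dd 9b 8e 7c ea is exactly B = 7 bytes: K' = d0 db dd 9b 8e 7c ea.

d0dbdd9b8e7cea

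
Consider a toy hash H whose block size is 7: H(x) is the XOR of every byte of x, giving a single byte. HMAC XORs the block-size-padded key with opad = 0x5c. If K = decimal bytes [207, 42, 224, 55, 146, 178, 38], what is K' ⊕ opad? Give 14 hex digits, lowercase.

9376bc6bceee7a

Key decimal bytes [207, 42, 224, 55, 146, 178, 38] = cf 2a e0 37 92 b2 26 is exactly B = 7 bytes: K' = cf 2a e0 37 92 b2 26.
XOR each byte with 0x5c: cf⊕5c=93, 2a⊕5c=76, e0⊕5c=bc, 37⊕5c=6b, 92⊕5c=ce, b2⊕5c=ee, 26⊕5c=7a.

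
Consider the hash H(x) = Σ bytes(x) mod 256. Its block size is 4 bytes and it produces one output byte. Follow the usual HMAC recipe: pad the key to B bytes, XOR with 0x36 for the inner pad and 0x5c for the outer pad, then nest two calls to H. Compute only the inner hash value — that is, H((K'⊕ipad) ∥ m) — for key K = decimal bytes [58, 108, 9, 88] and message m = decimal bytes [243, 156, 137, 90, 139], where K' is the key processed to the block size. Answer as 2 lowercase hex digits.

Key decimal bytes [58, 108, 9, 88] = 3a 6c 09 58 is exactly B = 4 bytes: K' = 3a 6c 09 58.
K' ⊕ ipad = 0c 5a 3f 6e.
Inner input = 0c 5a 3f 6e ∥ f3 9c 89 5a 8b.
Inner hash: sum = 12+90+63+110+243+156+137+90+139 = 1040; mod 256 = 16 → 10.

10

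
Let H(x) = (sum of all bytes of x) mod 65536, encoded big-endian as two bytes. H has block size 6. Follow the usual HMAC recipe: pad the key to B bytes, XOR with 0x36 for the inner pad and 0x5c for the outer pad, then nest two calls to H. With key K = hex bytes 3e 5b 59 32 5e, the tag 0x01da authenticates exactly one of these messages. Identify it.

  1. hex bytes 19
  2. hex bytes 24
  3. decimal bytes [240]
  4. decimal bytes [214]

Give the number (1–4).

1

Key hex bytes 3e 5b 59 32 5e is 5 bytes ≤ B = 6; zero-pad to 6 bytes: K' = 3e 5b 59 32 5e 00.
K' ⊕ ipad = 08 6d 6f 04 68 36; K' ⊕ opad = 62 07 05 6e 02 5c.
m1: inner = H(08 6d 6f 04 68 36 19) = 01 9f; tag = H(62 07 05 6e 02 5c 01 9f) = 01da ← matches
m2: inner = H(08 6d 6f 04 68 36 24) = 01 aa; tag = H(62 07 05 6e 02 5c 01 aa) = 01e5
m3: inner = H(08 6d 6f 04 68 36 f0) = 02 76; tag = H(62 07 05 6e 02 5c 02 76) = 01b2
m4: inner = H(08 6d 6f 04 68 36 d6) = 02 5c; tag = H(62 07 05 6e 02 5c 02 5c) = 0198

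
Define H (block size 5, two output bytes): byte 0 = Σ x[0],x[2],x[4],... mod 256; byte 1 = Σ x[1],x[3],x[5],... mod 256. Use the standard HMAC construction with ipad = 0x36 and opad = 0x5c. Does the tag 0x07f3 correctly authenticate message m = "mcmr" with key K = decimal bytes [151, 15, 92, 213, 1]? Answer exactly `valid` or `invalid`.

invalid

Key decimal bytes [151, 15, 92, 213, 1] = 97 0f 5c d5 01 is exactly B = 5 bytes: K' = 97 0f 5c d5 01.
K' ⊕ ipad = a1 39 6a e3 37; K' ⊕ opad = cb 53 00 89 5d.
Inner hash: even-index sum = 535 mod 256 = 23; odd-index sum = 502 mod 256 = 246 → 17 f6.
Outer hash (recomputed tag): even-index sum = 542 mod 256 = 30; odd-index sum = 243 mod 256 = 243 → 1e f3.
Recomputed tag = 1ef3; claimed = 07f3 → mismatch.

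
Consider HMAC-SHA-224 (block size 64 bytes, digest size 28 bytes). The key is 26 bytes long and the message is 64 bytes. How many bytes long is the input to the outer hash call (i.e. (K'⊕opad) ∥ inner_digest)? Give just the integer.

Key is 26 ≤ 64 bytes, zero-padded: |K'| = 64.
Outer input = (K'⊕opad) ∥ H(inner) → 64 + 28 = 92 bytes.

92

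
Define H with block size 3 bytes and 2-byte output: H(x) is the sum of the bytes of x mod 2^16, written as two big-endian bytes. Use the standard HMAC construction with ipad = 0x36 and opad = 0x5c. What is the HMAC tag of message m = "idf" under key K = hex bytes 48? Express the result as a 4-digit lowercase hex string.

Key hex bytes 48 is 1 byte ≤ B = 3; zero-pad to 3 bytes: K' = 48 00 00.
K' ⊕ ipad = 7e 36 36.  K' ⊕ opad = 14 5c 5c.
Inner input = (K'⊕ipad) ∥ m = 7e 36 36 ∥ 69 64 66.
Inner hash: sum = 126+54+54+105+100+102 = 541 → 02 1d.
Outer input = (K'⊕opad) ∥ inner = 14 5c 5c ∥ 02 1d.
Outer hash (tag): sum = 20+92+92+2+29 = 235 → 00 eb.

00eb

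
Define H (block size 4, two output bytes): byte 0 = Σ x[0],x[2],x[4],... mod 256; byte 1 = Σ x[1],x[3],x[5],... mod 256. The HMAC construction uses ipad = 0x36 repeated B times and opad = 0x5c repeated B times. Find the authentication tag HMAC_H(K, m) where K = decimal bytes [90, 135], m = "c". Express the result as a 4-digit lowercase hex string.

671e

Key decimal bytes [90, 135] = 5a 87 is 2 bytes ≤ B = 4; zero-pad to 4 bytes: K' = 5a 87 00 00.
K' ⊕ ipad = 6c b1 36 36.  K' ⊕ opad = 06 db 5c 5c.
Inner input = (K'⊕ipad) ∥ m = 6c b1 36 36 ∥ 63.
Inner hash: even-index sum = 261 mod 256 = 5; odd-index sum = 231 mod 256 = 231 → 05 e7.
Outer input = (K'⊕opad) ∥ inner = 06 db 5c 5c ∥ 05 e7.
Outer hash (tag): even-index sum = 103 mod 256 = 103; odd-index sum = 542 mod 256 = 30 → 67 1e.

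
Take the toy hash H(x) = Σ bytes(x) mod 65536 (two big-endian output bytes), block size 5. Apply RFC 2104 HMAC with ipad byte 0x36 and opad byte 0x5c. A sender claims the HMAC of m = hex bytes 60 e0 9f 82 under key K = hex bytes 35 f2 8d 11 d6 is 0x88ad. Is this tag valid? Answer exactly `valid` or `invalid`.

Key hex bytes 35 f2 8d 11 d6 is exactly B = 5 bytes: K' = 35 f2 8d 11 d6.
K' ⊕ ipad = 03 c4 bb 27 e0; K' ⊕ opad = 69 ae d1 4d 8a.
Inner hash: sum = 3+196+187+39+224+96+224+159+130 = 1258 → 04 ea.
Outer hash (recomputed tag): sum = 105+174+209+77+138+4+234 = 941 → 03 ad.
Recomputed tag = 03ad; claimed = 88ad → mismatch.

invalid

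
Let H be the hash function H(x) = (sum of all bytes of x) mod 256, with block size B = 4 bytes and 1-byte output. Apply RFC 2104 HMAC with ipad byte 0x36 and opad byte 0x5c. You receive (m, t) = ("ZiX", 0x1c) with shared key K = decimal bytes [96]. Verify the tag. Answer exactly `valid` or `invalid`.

invalid

Key decimal bytes [96] = 60 is 1 byte ≤ B = 4; zero-pad to 4 bytes: K' = 60 00 00 00.
K' ⊕ ipad = 56 36 36 36; K' ⊕ opad = 3c 5c 5c 5c.
Inner hash: sum = 86+54+54+54+90+105+88 = 531; mod 256 = 19 → 13.
Outer hash (recomputed tag): sum = 60+92+92+92+19 = 355; mod 256 = 99 → 63.
Recomputed tag = 63; claimed = 1c → mismatch.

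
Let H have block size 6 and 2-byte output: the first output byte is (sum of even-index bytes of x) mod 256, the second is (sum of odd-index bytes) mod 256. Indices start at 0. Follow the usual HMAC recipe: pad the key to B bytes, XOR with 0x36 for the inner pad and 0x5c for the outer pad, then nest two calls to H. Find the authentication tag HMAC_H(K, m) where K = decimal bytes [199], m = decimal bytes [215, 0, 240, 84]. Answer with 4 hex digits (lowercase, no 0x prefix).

Key decimal bytes [199] = c7 is 1 byte ≤ B = 6; zero-pad to 6 bytes: K' = c7 00 00 00 00 00.
K' ⊕ ipad = f1 36 36 36 36 36.  K' ⊕ opad = 9b 5c 5c 5c 5c 5c.
Inner input = (K'⊕ipad) ∥ m = f1 36 36 36 36 36 ∥ d7 00 f0 54.
Inner hash: even-index sum = 804 mod 256 = 36; odd-index sum = 246 mod 256 = 246 → 24 f6.
Outer input = (K'⊕opad) ∥ inner = 9b 5c 5c 5c 5c 5c ∥ 24 f6.
Outer hash (tag): even-index sum = 375 mod 256 = 119; odd-index sum = 522 mod 256 = 10 → 77 0a.

770a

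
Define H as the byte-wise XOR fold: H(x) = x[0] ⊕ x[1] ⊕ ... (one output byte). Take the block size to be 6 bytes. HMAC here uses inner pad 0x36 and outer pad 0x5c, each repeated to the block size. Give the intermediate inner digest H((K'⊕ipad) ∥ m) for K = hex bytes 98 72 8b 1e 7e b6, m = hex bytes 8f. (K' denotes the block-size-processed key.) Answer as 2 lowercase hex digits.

Key hex bytes 98 72 8b 1e 7e b6 is exactly B = 6 bytes: K' = 98 72 8b 1e 7e b6.
K' ⊕ ipad = ae 44 bd 28 48 80.
Inner input = ae 44 bd 28 48 80 ∥ 8f.
Inner hash: XOR ae⊕44⊕bd⊕28⊕48⊕80⊕8f = 38.

38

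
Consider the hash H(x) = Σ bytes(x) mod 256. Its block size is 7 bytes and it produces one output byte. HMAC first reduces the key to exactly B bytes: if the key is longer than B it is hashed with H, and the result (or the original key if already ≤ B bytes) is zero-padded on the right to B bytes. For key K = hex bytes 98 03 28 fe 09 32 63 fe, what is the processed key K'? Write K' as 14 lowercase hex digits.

5d000000000000

|K| = 8 > B = 7, so first hash the key.
H(K): sum = 152+3+40+254+9+50+99+254 = 861; mod 256 = 93 → 5d.
Zero-pad H(K) = 5d to 7 bytes: K' = 5d 00 00 00 00 00 00.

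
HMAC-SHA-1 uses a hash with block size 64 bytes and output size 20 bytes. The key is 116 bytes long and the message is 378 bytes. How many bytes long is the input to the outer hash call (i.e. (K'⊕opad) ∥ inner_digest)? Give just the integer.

84

Key is 116 > 64 bytes, so it is hashed to 20 bytes then zero-padded to 64: |K'| = 64.
Outer input = (K'⊕opad) ∥ H(inner) → 64 + 20 = 84 bytes.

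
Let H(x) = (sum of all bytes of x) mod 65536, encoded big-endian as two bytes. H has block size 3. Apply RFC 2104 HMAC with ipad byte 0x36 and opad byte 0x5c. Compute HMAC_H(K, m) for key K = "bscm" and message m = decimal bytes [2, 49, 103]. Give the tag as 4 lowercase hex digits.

024d

Key "bscm" = 62 73 63 6d is 4 bytes > B = 3, so hash it first: H(key) = 01 a5, then zero-pad to 3 bytes: K' = 01 a5 00.
K' ⊕ ipad = 37 93 36.  K' ⊕ opad = 5d f9 5c.
Inner input = (K'⊕ipad) ∥ m = 37 93 36 ∥ 02 31 67.
Inner hash: sum = 55+147+54+2+49+103 = 410 → 01 9a.
Outer input = (K'⊕opad) ∥ inner = 5d f9 5c ∥ 01 9a.
Outer hash (tag): sum = 93+249+92+1+154 = 589 → 02 4d.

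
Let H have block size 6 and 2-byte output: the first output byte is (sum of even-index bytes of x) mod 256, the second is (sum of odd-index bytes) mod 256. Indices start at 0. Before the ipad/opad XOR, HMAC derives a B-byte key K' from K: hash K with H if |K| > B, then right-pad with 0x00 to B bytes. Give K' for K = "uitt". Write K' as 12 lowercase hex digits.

756974740000

Key "uitt" = 75 69 74 74 is 4 bytes ≤ B = 6; zero-pad to 6 bytes: K' = 75 69 74 74 00 00.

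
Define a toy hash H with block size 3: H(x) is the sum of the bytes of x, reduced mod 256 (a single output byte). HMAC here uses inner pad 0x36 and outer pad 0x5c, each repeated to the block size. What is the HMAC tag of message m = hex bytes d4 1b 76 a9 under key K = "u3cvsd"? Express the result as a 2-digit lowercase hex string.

Key "u3cvsd" = 75 33 63 76 73 64 is 6 bytes > B = 3, so hash it first: H(key) = 58, then zero-pad to 3 bytes: K' = 58 00 00.
K' ⊕ ipad = 6e 36 36.  K' ⊕ opad = 04 5c 5c.
Inner input = (K'⊕ipad) ∥ m = 6e 36 36 ∥ d4 1b 76 a9.
Inner hash: sum = 110+54+54+212+27+118+169 = 744; mod 256 = 232 → e8.
Outer input = (K'⊕opad) ∥ inner = 04 5c 5c ∥ e8.
Outer hash (tag): sum = 4+92+92+232 = 420; mod 256 = 164 → a4.

a4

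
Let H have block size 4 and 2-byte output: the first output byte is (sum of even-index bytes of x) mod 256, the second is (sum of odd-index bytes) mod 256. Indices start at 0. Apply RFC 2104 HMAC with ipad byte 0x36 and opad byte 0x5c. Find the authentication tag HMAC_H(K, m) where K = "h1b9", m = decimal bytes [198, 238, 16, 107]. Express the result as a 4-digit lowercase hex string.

fa41

Key "h1b9" = 68 31 62 39 is exactly B = 4 bytes: K' = 68 31 62 39.
K' ⊕ ipad = 5e 07 54 0f.  K' ⊕ opad = 34 6d 3e 65.
Inner input = (K'⊕ipad) ∥ m = 5e 07 54 0f ∥ c6 ee 10 6b.
Inner hash: even-index sum = 392 mod 256 = 136; odd-index sum = 367 mod 256 = 111 → 88 6f.
Outer input = (K'⊕opad) ∥ inner = 34 6d 3e 65 ∥ 88 6f.
Outer hash (tag): even-index sum = 250 mod 256 = 250; odd-index sum = 321 mod 256 = 65 → fa 41.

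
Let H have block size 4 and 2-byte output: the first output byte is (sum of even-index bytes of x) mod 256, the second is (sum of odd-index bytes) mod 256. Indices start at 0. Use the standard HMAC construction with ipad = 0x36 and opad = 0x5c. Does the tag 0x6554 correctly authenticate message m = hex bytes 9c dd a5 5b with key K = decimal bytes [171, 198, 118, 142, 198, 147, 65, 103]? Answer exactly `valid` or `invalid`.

valid

Key decimal bytes [171, 198, 118, 142, 198, 147, 65, 103] = ab c6 76 8e c6 93 41 67 is 8 bytes > B = 4, so hash it first: H(key) = 28 4e, then zero-pad to 4 bytes: K' = 28 4e 00 00.
K' ⊕ ipad = 1e 78 36 36; K' ⊕ opad = 74 12 5c 5c.
Inner hash: even-index sum = 405 mod 256 = 149; odd-index sum = 486 mod 256 = 230 → 95 e6.
Outer hash (recomputed tag): even-index sum = 357 mod 256 = 101; odd-index sum = 340 mod 256 = 84 → 65 54.
Recomputed tag = 6554; claimed = 6554 → match.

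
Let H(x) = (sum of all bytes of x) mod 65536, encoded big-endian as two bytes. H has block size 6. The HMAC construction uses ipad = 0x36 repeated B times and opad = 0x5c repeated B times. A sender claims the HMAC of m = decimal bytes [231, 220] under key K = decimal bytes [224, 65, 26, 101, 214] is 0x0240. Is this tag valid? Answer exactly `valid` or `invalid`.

invalid

Key decimal bytes [224, 65, 26, 101, 214] = e0 41 1a 65 d6 is 5 bytes ≤ B = 6; zero-pad to 6 bytes: K' = e0 41 1a 65 d6 00.
K' ⊕ ipad = d6 77 2c 53 e0 36; K' ⊕ opad = bc 1d 46 39 8a 5c.
Inner hash: sum = 214+119+44+83+224+54+231+220 = 1189 → 04 a5.
Outer hash (recomputed tag): sum = 188+29+70+57+138+92+4+165 = 743 → 02 e7.
Recomputed tag = 02e7; claimed = 0240 → mismatch.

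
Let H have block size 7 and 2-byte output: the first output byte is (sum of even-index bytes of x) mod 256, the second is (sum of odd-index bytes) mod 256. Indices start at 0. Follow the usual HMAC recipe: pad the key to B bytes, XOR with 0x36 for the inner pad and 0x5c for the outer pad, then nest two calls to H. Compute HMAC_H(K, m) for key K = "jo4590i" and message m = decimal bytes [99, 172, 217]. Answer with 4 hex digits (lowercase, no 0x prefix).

Key "jo4590i" = 6a 6f 34 35 39 30 69 is exactly B = 7 bytes: K' = 6a 6f 34 35 39 30 69.
K' ⊕ ipad = 5c 59 02 03 0f 06 5f.  K' ⊕ opad = 36 33 68 69 65 6c 35.
Inner input = (K'⊕ipad) ∥ m = 5c 59 02 03 0f 06 5f ∥ 63 ac d9.
Inner hash: even-index sum = 376 mod 256 = 120; odd-index sum = 414 mod 256 = 158 → 78 9e.
Outer input = (K'⊕opad) ∥ inner = 36 33 68 69 65 6c 35 ∥ 78 9e.
Outer hash (tag): even-index sum = 470 mod 256 = 214; odd-index sum = 384 mod 256 = 128 → d6 80.

d680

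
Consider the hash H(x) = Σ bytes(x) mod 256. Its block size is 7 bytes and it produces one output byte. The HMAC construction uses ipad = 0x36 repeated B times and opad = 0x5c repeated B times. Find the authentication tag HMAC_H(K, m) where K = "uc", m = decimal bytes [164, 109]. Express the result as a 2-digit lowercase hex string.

Key "uc" = 75 63 is 2 bytes ≤ B = 7; zero-pad to 7 bytes: K' = 75 63 00 00 00 00 00.
K' ⊕ ipad = 43 55 36 36 36 36 36.  K' ⊕ opad = 29 3f 5c 5c 5c 5c 5c.
Inner input = (K'⊕ipad) ∥ m = 43 55 36 36 36 36 36 ∥ a4 6d.
Inner hash: sum = 67+85+54+54+54+54+54+164+109 = 695; mod 256 = 183 → b7.
Outer input = (K'⊕opad) ∥ inner = 29 3f 5c 5c 5c 5c 5c ∥ b7.
Outer hash (tag): sum = 41+63+92+92+92+92+92+183 = 747; mod 256 = 235 → eb.

eb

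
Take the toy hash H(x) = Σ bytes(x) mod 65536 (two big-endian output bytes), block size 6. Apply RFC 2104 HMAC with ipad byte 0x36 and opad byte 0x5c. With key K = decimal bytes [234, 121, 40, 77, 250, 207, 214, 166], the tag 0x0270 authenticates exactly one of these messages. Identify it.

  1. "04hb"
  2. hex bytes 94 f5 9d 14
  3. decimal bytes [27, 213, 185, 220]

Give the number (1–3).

Key decimal bytes [234, 121, 40, 77, 250, 207, 214, 166] = ea 79 28 4d fa cf d6 a6 is 8 bytes > B = 6, so hash it first: H(key) = 05 1d, then zero-pad to 6 bytes: K' = 05 1d 00 00 00 00.
K' ⊕ ipad = 33 2b 36 36 36 36; K' ⊕ opad = 59 41 5c 5c 5c 5c.
m1: inner = H(33 2b 36 36 36 36 30 34 68 62) = 02 64; tag = H(59 41 5c 5c 5c 5c 02 64) = 0270 ← matches
m2: inner = H(33 2b 36 36 36 36 94 f5 9d 14) = 03 70; tag = H(59 41 5c 5c 5c 5c 03 70) = 027d
m3: inner = H(33 2b 36 36 36 36 1b d5 b9 dc) = 03 bb; tag = H(59 41 5c 5c 5c 5c 03 bb) = 02c8

1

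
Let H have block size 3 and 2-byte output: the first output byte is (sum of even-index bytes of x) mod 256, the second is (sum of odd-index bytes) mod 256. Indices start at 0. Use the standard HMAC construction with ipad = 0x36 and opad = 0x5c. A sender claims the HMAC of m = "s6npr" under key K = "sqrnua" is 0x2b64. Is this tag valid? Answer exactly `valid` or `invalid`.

Key "sqrnua" = 73 71 72 6e 75 61 is 6 bytes > B = 3, so hash it first: H(key) = 5a 40, then zero-pad to 3 bytes: K' = 5a 40 00.
K' ⊕ ipad = 6c 76 36; K' ⊕ opad = 06 1c 5c.
Inner hash: even-index sum = 328 mod 256 = 72; odd-index sum = 457 mod 256 = 201 → 48 c9.
Outer hash (recomputed tag): even-index sum = 299 mod 256 = 43; odd-index sum = 100 mod 256 = 100 → 2b 64.
Recomputed tag = 2b64; claimed = 2b64 → match.

valid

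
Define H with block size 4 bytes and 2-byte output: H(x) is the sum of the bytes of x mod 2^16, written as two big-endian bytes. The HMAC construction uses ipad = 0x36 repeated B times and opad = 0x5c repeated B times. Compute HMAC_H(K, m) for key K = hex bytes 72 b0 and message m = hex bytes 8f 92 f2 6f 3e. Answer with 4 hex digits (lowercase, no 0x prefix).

Key hex bytes 72 b0 is 2 bytes ≤ B = 4; zero-pad to 4 bytes: K' = 72 b0 00 00.
K' ⊕ ipad = 44 86 36 36.  K' ⊕ opad = 2e ec 5c 5c.
Inner input = (K'⊕ipad) ∥ m = 44 86 36 36 ∥ 8f 92 f2 6f 3e.
Inner hash: sum = 68+134+54+54+143+146+242+111+62 = 1014 → 03 f6.
Outer input = (K'⊕opad) ∥ inner = 2e ec 5c 5c ∥ 03 f6.
Outer hash (tag): sum = 46+236+92+92+3+246 = 715 → 02 cb.

02cb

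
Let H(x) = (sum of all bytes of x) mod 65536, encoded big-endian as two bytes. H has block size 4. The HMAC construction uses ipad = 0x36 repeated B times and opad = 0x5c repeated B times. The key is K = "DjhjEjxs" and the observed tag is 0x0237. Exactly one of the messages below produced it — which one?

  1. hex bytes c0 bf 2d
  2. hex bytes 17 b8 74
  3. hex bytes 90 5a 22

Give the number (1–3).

3

Key "DjhjEjxs" = 44 6a 68 6a 45 6a 78 73 is 8 bytes > B = 4, so hash it first: H(key) = 03 1a, then zero-pad to 4 bytes: K' = 03 1a 00 00.
K' ⊕ ipad = 35 2c 36 36; K' ⊕ opad = 5f 46 5c 5c.
m1: inner = H(35 2c 36 36 c0 bf 2d) = 02 79; tag = H(5f 46 5c 5c 02 79) = 01d8
m2: inner = H(35 2c 36 36 17 b8 74) = 02 10; tag = H(5f 46 5c 5c 02 10) = 016f
m3: inner = H(35 2c 36 36 90 5a 22) = 01 d9; tag = H(5f 46 5c 5c 01 d9) = 0237 ← matches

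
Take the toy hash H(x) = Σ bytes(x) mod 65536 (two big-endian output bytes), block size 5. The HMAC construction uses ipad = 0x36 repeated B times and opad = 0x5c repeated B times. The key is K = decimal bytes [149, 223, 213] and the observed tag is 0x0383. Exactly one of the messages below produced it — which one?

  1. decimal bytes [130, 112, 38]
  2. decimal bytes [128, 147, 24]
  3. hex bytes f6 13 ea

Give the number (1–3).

1

Key decimal bytes [149, 223, 213] = 95 df d5 is 3 bytes ≤ B = 5; zero-pad to 5 bytes: K' = 95 df d5 00 00.
K' ⊕ ipad = a3 e9 e3 36 36; K' ⊕ opad = c9 83 89 5c 5c.
m1: inner = H(a3 e9 e3 36 36 82 70 26) = 03 f3; tag = H(c9 83 89 5c 5c 03 f3) = 0383 ← matches
m2: inner = H(a3 e9 e3 36 36 80 93 18) = 04 06; tag = H(c9 83 89 5c 5c 04 06) = 0297
m3: inner = H(a3 e9 e3 36 36 f6 13 ea) = 04 ce; tag = H(c9 83 89 5c 5c 04 ce) = 035f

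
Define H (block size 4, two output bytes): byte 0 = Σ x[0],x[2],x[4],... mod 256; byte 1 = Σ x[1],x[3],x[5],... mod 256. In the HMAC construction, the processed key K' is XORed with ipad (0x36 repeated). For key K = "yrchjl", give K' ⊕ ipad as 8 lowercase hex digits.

Key "yrchjl" = 79 72 63 68 6a 6c is 6 bytes > B = 4, so hash it first: H(key) = 46 46, then zero-pad to 4 bytes: K' = 46 46 00 00.
XOR each byte with 0x36: 46⊕36=70, 46⊕36=70, 00⊕36=36, 00⊕36=36.

70703636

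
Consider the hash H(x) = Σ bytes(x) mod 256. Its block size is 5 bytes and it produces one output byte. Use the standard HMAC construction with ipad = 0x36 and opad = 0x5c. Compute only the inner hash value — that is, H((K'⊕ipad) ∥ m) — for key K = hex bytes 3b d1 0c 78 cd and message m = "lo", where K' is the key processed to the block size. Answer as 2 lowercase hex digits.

Key hex bytes 3b d1 0c 78 cd is exactly B = 5 bytes: K' = 3b d1 0c 78 cd.
K' ⊕ ipad = 0d e7 3a 4e fb.
Inner input = 0d e7 3a 4e fb ∥ 6c 6f.
Inner hash: sum = 13+231+58+78+251+108+111 = 850; mod 256 = 82 → 52.

52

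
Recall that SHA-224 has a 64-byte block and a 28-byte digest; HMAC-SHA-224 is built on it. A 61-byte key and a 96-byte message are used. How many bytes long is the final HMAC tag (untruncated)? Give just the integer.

The tag is one SHA-224 digest: 28 bytes.

28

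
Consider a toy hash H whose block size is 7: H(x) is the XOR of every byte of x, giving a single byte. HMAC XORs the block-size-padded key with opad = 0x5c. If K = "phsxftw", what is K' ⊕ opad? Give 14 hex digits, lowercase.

Key "phsxftw" = 70 68 73 78 66 74 77 is exactly B = 7 bytes: K' = 70 68 73 78 66 74 77.
XOR each byte with 0x5c: 70⊕5c=2c, 68⊕5c=34, 73⊕5c=2f, 78⊕5c=24, 66⊕5c=3a, 74⊕5c=28, 77⊕5c=2b.

2c342f243a282b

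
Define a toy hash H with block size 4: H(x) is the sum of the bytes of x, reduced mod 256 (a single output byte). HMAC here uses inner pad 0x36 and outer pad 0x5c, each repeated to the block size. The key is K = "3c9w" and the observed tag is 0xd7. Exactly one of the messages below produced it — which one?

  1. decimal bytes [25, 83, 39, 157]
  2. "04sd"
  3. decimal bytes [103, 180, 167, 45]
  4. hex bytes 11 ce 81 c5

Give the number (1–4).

Key "3c9w" = 33 63 39 77 is exactly B = 4 bytes: K' = 33 63 39 77.
K' ⊕ ipad = 05 55 0f 41; K' ⊕ opad = 6f 3f 65 2b.
m1: inner = H(05 55 0f 41 19 53 27 9d) = da; tag = H(6f 3f 65 2b da) = 18
m2: inner = H(05 55 0f 41 30 34 73 64) = e5; tag = H(6f 3f 65 2b e5) = 23
m3: inner = H(05 55 0f 41 67 b4 a7 2d) = 99; tag = H(6f 3f 65 2b 99) = d7 ← matches
m4: inner = H(05 55 0f 41 11 ce 81 c5) = cf; tag = H(6f 3f 65 2b cf) = 0d

3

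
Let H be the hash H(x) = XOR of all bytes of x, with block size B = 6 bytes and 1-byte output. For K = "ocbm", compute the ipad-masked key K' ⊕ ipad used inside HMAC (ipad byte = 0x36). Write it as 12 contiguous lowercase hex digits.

Key "ocbm" = 6f 63 62 6d is 4 bytes ≤ B = 6; zero-pad to 6 bytes: K' = 6f 63 62 6d 00 00.
XOR each byte with 0x36: 6f⊕36=59, 63⊕36=55, 62⊕36=54, 6d⊕36=5b, 00⊕36=36, 00⊕36=36.

5955545b3636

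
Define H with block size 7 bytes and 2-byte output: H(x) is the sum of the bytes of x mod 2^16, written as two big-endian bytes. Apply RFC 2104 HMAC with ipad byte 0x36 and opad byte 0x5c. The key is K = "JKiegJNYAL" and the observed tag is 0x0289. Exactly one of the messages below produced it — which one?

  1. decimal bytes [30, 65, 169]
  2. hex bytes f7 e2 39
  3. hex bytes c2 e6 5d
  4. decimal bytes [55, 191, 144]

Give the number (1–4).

Key "JKiegJNYAL" = 4a 4b 69 65 67 4a 4e 59 41 4c is 10 bytes > B = 7, so hash it first: H(key) = 03 48, then zero-pad to 7 bytes: K' = 03 48 00 00 00 00 00.
K' ⊕ ipad = 35 7e 36 36 36 36 36; K' ⊕ opad = 5f 14 5c 5c 5c 5c 5c.
m1: inner = H(35 7e 36 36 36 36 36 1e 41 a9) = 02 c9; tag = H(5f 14 5c 5c 5c 5c 5c 02 c9) = 030a
m2: inner = H(35 7e 36 36 36 36 36 f7 e2 39) = 03 d3; tag = H(5f 14 5c 5c 5c 5c 5c 03 d3) = 0315
m3: inner = H(35 7e 36 36 36 36 36 c2 e6 5d) = 03 c6; tag = H(5f 14 5c 5c 5c 5c 5c 03 c6) = 0308
m4: inner = H(35 7e 36 36 36 36 36 37 bf 90) = 03 47; tag = H(5f 14 5c 5c 5c 5c 5c 03 47) = 0289 ← matches

4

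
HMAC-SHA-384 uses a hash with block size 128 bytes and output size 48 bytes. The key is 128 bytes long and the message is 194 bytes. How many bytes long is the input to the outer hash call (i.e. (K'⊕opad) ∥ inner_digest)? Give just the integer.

176

Key is 128 ≤ 128 bytes, zero-padded: |K'| = 128.
Outer input = (K'⊕opad) ∥ H(inner) → 128 + 48 = 176 bytes.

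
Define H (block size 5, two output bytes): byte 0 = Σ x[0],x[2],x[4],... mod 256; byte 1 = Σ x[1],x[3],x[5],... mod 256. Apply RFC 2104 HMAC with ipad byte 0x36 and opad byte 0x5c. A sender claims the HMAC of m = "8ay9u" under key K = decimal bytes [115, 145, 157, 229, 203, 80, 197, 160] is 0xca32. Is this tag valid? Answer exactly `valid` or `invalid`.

invalid

Key decimal bytes [115, 145, 157, 229, 203, 80, 197, 160] = 73 91 9d e5 cb 50 c5 a0 is 8 bytes > B = 5, so hash it first: H(key) = a0 66, then zero-pad to 5 bytes: K' = a0 66 00 00 00.
K' ⊕ ipad = 96 50 36 36 36; K' ⊕ opad = fc 3a 5c 5c 5c.
Inner hash: even-index sum = 412 mod 256 = 156; odd-index sum = 428 mod 256 = 172 → 9c ac.
Outer hash (recomputed tag): even-index sum = 608 mod 256 = 96; odd-index sum = 306 mod 256 = 50 → 60 32.
Recomputed tag = 6032; claimed = ca32 → mismatch.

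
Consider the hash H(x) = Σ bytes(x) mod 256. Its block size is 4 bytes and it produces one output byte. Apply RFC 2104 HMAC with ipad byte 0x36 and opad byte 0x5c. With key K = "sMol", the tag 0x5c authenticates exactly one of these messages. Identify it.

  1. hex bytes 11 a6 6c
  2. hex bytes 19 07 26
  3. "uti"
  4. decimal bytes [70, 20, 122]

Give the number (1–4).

Key "sMol" = 73 4d 6f 6c is exactly B = 4 bytes: K' = 73 4d 6f 6c.
K' ⊕ ipad = 45 7b 59 5a; K' ⊕ opad = 2f 11 33 30.
m1: inner = H(45 7b 59 5a 11 a6 6c) = 96; tag = H(2f 11 33 30 96) = 39
m2: inner = H(45 7b 59 5a 19 07 26) = b9; tag = H(2f 11 33 30 b9) = 5c ← matches
m3: inner = H(45 7b 59 5a 75 74 69) = c5; tag = H(2f 11 33 30 c5) = 68
m4: inner = H(45 7b 59 5a 46 14 7a) = 47; tag = H(2f 11 33 30 47) = ea

2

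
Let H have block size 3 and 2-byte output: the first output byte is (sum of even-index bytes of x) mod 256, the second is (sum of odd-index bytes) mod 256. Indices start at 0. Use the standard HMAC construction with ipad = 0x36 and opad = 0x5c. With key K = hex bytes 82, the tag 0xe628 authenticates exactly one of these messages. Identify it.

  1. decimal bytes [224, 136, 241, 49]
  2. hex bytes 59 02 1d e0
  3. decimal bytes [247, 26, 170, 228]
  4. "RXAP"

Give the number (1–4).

Key hex bytes 82 is 1 byte ≤ B = 3; zero-pad to 3 bytes: K' = 82 00 00.
K' ⊕ ipad = b4 36 36; K' ⊕ opad = de 5c 5c.
m1: inner = H(b4 36 36 e0 88 f1 31) = a3 07; tag = H(de 5c 5c a3 07) = 41ff
m2: inner = H(b4 36 36 59 02 1d e0) = cc ac; tag = H(de 5c 5c cc ac) = e628 ← matches
m3: inner = H(b4 36 36 f7 1a aa e4) = e8 d7; tag = H(de 5c 5c e8 d7) = 1144
m4: inner = H(b4 36 36 52 58 41 50) = 92 c9; tag = H(de 5c 5c 92 c9) = 03ee

2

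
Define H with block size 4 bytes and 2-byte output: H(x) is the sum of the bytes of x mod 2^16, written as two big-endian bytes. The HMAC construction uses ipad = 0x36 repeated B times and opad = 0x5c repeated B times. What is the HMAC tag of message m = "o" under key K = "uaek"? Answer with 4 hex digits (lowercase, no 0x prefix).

Key "uaek" = 75 61 65 6b is exactly B = 4 bytes: K' = 75 61 65 6b.
K' ⊕ ipad = 43 57 53 5d.  K' ⊕ opad = 29 3d 39 37.
Inner input = (K'⊕ipad) ∥ m = 43 57 53 5d ∥ 6f.
Inner hash: sum = 67+87+83+93+111 = 441 → 01 b9.
Outer input = (K'⊕opad) ∥ inner = 29 3d 39 37 ∥ 01 b9.
Outer hash (tag): sum = 41+61+57+55+1+185 = 400 → 01 90.

0190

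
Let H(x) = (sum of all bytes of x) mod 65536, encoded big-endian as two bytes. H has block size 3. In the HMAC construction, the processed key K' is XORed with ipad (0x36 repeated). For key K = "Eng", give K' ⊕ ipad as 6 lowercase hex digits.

Key "Eng" = 45 6e 67 is exactly B = 3 bytes: K' = 45 6e 67.
XOR each byte with 0x36: 45⊕36=73, 6e⊕36=58, 67⊕36=51.

735851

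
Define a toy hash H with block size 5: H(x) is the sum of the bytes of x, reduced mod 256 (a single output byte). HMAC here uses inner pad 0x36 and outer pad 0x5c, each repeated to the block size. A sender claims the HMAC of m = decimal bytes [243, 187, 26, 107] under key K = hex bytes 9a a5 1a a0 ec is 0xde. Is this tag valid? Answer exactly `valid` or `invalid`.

invalid

Key hex bytes 9a a5 1a a0 ec is exactly B = 5 bytes: K' = 9a a5 1a a0 ec.
K' ⊕ ipad = ac 93 2c 96 da; K' ⊕ opad = c6 f9 46 fc b0.
Inner hash: sum = 172+147+44+150+218+243+187+26+107 = 1294; mod 256 = 14 → 0e.
Outer hash (recomputed tag): sum = 198+249+70+252+176+14 = 959; mod 256 = 191 → bf.
Recomputed tag = bf; claimed = de → mismatch.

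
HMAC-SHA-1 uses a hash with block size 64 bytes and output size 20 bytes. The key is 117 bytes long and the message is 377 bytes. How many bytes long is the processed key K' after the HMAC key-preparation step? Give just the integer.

64

Key is 117 > 64 bytes, so it is hashed to 20 bytes then zero-padded to 64: |K'| = 64.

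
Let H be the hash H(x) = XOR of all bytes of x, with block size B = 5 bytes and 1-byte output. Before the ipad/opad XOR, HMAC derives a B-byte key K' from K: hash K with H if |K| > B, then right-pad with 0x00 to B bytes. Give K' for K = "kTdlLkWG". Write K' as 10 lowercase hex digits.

|K| = 8 > B = 5, so first hash the key.
H(K): XOR 6b⊕54⊕64⊕6c⊕4c⊕6b⊕57⊕47 = 00.
Zero-pad H(K) = 00 to 5 bytes: K' = 00 00 00 00 00.

0000000000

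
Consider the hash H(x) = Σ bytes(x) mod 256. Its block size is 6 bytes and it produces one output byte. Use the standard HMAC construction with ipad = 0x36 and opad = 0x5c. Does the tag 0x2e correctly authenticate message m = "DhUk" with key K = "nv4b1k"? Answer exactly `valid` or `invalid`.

invalid

Key "nv4b1k" = 6e 76 34 62 31 6b is exactly B = 6 bytes: K' = 6e 76 34 62 31 6b.
K' ⊕ ipad = 58 40 02 54 07 5d; K' ⊕ opad = 32 2a 68 3e 6d 37.
Inner hash: sum = 88+64+2+84+7+93+68+104+85+107 = 702; mod 256 = 190 → be.
Outer hash (recomputed tag): sum = 50+42+104+62+109+55+190 = 612; mod 256 = 100 → 64.
Recomputed tag = 64; claimed = 2e → mismatch.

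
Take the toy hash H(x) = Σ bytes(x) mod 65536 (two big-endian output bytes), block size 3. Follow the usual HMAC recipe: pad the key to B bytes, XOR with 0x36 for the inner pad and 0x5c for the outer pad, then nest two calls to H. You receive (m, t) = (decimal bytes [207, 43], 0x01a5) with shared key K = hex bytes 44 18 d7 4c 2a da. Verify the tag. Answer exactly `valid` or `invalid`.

Key hex bytes 44 18 d7 4c 2a da is 6 bytes > B = 3, so hash it first: H(key) = 02 83, then zero-pad to 3 bytes: K' = 02 83 00.
K' ⊕ ipad = 34 b5 36; K' ⊕ opad = 5e df 5c.
Inner hash: sum = 52+181+54+207+43 = 537 → 02 19.
Outer hash (recomputed tag): sum = 94+223+92+2+25 = 436 → 01 b4.
Recomputed tag = 01b4; claimed = 01a5 → mismatch.

invalid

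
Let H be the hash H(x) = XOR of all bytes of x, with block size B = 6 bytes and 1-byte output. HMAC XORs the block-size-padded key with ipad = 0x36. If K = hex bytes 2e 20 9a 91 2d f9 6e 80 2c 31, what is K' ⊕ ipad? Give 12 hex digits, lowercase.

Key hex bytes 2e 20 9a 91 2d f9 6e 80 2c 31 is 10 bytes > B = 6, so hash it first: H(key) = 22, then zero-pad to 6 bytes: K' = 22 00 00 00 00 00.
XOR each byte with 0x36: 22⊕36=14, 00⊕36=36, 00⊕36=36, 00⊕36=36, 00⊕36=36, 00⊕36=36.

143636363636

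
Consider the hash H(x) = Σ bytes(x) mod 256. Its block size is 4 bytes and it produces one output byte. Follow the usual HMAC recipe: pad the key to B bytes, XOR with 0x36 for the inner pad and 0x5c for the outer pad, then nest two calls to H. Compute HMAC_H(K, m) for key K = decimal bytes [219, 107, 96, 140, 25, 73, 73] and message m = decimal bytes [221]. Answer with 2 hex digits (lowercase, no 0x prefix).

Key decimal bytes [219, 107, 96, 140, 25, 73, 73] = db 6b 60 8c 19 49 49 is 7 bytes > B = 4, so hash it first: H(key) = dd, then zero-pad to 4 bytes: K' = dd 00 00 00.
K' ⊕ ipad = eb 36 36 36.  K' ⊕ opad = 81 5c 5c 5c.
Inner input = (K'⊕ipad) ∥ m = eb 36 36 36 ∥ dd.
Inner hash: sum = 235+54+54+54+221 = 618; mod 256 = 106 → 6a.
Outer input = (K'⊕opad) ∥ inner = 81 5c 5c 5c ∥ 6a.
Outer hash (tag): sum = 129+92+92+92+106 = 511; mod 256 = 255 → ff.

ff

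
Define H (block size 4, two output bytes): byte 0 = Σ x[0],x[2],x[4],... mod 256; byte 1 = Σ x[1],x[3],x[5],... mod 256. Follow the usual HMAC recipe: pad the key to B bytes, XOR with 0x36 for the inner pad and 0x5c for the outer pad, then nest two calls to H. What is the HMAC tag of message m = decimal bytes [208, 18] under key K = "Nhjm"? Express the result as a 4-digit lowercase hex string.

ec30

Key "Nhjm" = 4e 68 6a 6d is exactly B = 4 bytes: K' = 4e 68 6a 6d.
K' ⊕ ipad = 78 5e 5c 5b.  K' ⊕ opad = 12 34 36 31.
Inner input = (K'⊕ipad) ∥ m = 78 5e 5c 5b ∥ d0 12.
Inner hash: even-index sum = 420 mod 256 = 164; odd-index sum = 203 mod 256 = 203 → a4 cb.
Outer input = (K'⊕opad) ∥ inner = 12 34 36 31 ∥ a4 cb.
Outer hash (tag): even-index sum = 236 mod 256 = 236; odd-index sum = 304 mod 256 = 48 → ec 30.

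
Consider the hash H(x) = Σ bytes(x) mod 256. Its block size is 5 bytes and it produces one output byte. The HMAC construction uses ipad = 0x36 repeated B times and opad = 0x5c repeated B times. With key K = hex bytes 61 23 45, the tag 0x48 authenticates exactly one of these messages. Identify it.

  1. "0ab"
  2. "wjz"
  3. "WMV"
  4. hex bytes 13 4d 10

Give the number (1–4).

Key hex bytes 61 23 45 is 3 bytes ≤ B = 5; zero-pad to 5 bytes: K' = 61 23 45 00 00.
K' ⊕ ipad = 57 15 73 36 36; K' ⊕ opad = 3d 7f 19 5c 5c.
m1: inner = H(57 15 73 36 36 30 61 62) = 3e; tag = H(3d 7f 19 5c 5c 3e) = cb
m2: inner = H(57 15 73 36 36 77 6a 7a) = a6; tag = H(3d 7f 19 5c 5c a6) = 33
m3: inner = H(57 15 73 36 36 57 4d 56) = 45; tag = H(3d 7f 19 5c 5c 45) = d2
m4: inner = H(57 15 73 36 36 13 4d 10) = bb; tag = H(3d 7f 19 5c 5c bb) = 48 ← matches

4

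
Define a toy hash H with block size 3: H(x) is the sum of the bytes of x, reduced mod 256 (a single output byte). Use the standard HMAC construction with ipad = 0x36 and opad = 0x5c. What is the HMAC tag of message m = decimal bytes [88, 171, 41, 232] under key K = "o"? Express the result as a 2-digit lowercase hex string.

Key "o" = 6f is 1 byte ≤ B = 3; zero-pad to 3 bytes: K' = 6f 00 00.
K' ⊕ ipad = 59 36 36.  K' ⊕ opad = 33 5c 5c.
Inner input = (K'⊕ipad) ∥ m = 59 36 36 ∥ 58 ab 29 e8.
Inner hash: sum = 89+54+54+88+171+41+232 = 729; mod 256 = 217 → d9.
Outer input = (K'⊕opad) ∥ inner = 33 5c 5c ∥ d9.
Outer hash (tag): sum = 51+92+92+217 = 452; mod 256 = 196 → c4.

c4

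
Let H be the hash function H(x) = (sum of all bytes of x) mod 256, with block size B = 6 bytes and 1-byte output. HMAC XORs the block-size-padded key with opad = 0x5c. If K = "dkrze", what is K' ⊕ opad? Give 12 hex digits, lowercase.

Key "dkrze" = 64 6b 72 7a 65 is 5 bytes ≤ B = 6; zero-pad to 6 bytes: K' = 64 6b 72 7a 65 00.
XOR each byte with 0x5c: 64⊕5c=38, 6b⊕5c=37, 72⊕5c=2e, 7a⊕5c=26, 65⊕5c=39, 00⊕5c=5c.

38372e26395c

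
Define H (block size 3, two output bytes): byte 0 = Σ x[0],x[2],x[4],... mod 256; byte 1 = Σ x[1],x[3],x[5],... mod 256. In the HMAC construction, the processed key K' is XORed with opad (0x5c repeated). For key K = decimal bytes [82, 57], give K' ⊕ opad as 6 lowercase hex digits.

0e655c

Key decimal bytes [82, 57] = 52 39 is 2 bytes ≤ B = 3; zero-pad to 3 bytes: K' = 52 39 00.
XOR each byte with 0x5c: 52⊕5c=0e, 39⊕5c=65, 00⊕5c=5c.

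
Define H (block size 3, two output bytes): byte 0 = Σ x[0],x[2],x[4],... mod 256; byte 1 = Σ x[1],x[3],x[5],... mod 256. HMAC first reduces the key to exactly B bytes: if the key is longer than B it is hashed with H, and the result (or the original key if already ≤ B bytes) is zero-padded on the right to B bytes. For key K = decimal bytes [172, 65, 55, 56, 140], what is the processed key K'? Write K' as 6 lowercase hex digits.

6f7900

|K| = 5 > B = 3, so first hash the key.
H(K): even-index sum = 367 mod 256 = 111; odd-index sum = 121 mod 256 = 121 → 6f 79.
Zero-pad H(K) = 6f 79 to 3 bytes: K' = 6f 79 00.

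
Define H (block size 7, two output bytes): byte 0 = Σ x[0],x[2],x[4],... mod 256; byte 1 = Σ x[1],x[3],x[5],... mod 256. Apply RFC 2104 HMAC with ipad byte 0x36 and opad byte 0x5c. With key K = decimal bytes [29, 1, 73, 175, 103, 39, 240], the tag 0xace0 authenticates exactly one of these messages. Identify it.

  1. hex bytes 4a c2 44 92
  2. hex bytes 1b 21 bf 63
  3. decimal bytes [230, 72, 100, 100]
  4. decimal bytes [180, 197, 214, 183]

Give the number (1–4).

Key decimal bytes [29, 1, 73, 175, 103, 39, 240] = 1d 01 49 af 67 27 f0 is exactly B = 7 bytes: K' = 1d 01 49 af 67 27 f0.
K' ⊕ ipad = 2b 37 7f 99 51 11 c6; K' ⊕ opad = 41 5d 15 f3 3b 7b ac.
m1: inner = H(2b 37 7f 99 51 11 c6 4a c2 44 92) = 15 6f; tag = H(41 5d 15 f3 3b 7b ac 15 6f) = ace0 ← matches
m2: inner = H(2b 37 7f 99 51 11 c6 1b 21 bf 63) = 45 bb; tag = H(41 5d 15 f3 3b 7b ac 45 bb) = f810
m3: inner = H(2b 37 7f 99 51 11 c6 e6 48 64 64) = 6d 2b; tag = H(41 5d 15 f3 3b 7b ac 6d 2b) = 6838
m4: inner = H(2b 37 7f 99 51 11 c6 b4 c5 d6 b7) = 3d 6b; tag = H(41 5d 15 f3 3b 7b ac 3d 6b) = a808

1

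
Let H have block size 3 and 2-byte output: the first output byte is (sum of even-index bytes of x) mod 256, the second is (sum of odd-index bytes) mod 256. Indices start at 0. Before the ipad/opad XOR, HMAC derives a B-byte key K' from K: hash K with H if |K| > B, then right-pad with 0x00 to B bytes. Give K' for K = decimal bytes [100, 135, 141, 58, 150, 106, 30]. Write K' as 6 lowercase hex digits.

|K| = 7 > B = 3, so first hash the key.
H(K): even-index sum = 421 mod 256 = 165; odd-index sum = 299 mod 256 = 43 → a5 2b.
Zero-pad H(K) = a5 2b to 3 bytes: K' = a5 2b 00.

a52b00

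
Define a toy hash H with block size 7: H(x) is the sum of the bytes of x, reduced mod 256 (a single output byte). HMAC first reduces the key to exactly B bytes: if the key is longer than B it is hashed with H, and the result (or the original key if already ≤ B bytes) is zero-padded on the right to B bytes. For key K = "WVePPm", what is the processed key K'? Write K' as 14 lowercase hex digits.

57566550506d00

Key "WVePPm" = 57 56 65 50 50 6d is 6 bytes ≤ B = 7; zero-pad to 7 bytes: K' = 57 56 65 50 50 6d 00.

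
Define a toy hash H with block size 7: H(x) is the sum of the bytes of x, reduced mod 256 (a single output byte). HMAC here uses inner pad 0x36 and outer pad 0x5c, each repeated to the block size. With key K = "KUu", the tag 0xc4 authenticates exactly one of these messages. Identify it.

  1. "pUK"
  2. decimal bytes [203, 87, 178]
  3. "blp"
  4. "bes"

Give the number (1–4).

Key "KUu" = 4b 55 75 is 3 bytes ≤ B = 7; zero-pad to 7 bytes: K' = 4b 55 75 00 00 00 00.
K' ⊕ ipad = 7d 63 43 36 36 36 36; K' ⊕ opad = 17 09 29 5c 5c 5c 5c.
m1: inner = H(7d 63 43 36 36 36 36 70 55 4b) = 0b; tag = H(17 09 29 5c 5c 5c 5c 0b) = c4 ← matches
m2: inner = H(7d 63 43 36 36 36 36 cb 57 b2) = cf; tag = H(17 09 29 5c 5c 5c 5c cf) = 88
m3: inner = H(7d 63 43 36 36 36 36 62 6c 70) = 39; tag = H(17 09 29 5c 5c 5c 5c 39) = f2
m4: inner = H(7d 63 43 36 36 36 36 62 65 73) = 35; tag = H(17 09 29 5c 5c 5c 5c 35) = ee

1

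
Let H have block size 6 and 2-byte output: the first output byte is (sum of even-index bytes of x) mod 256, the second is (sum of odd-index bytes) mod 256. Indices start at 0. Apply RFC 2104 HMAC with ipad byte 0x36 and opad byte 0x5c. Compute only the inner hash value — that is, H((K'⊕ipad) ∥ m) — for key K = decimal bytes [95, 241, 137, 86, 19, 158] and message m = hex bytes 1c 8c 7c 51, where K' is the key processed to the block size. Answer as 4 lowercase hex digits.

Key decimal bytes [95, 241, 137, 86, 19, 158] = 5f f1 89 56 13 9e is exactly B = 6 bytes: K' = 5f f1 89 56 13 9e.
K' ⊕ ipad = 69 c7 bf 60 25 a8.
Inner input = 69 c7 bf 60 25 a8 ∥ 1c 8c 7c 51.
Inner hash: even-index sum = 485 mod 256 = 229; odd-index sum = 684 mod 256 = 172 → e5 ac.

e5ac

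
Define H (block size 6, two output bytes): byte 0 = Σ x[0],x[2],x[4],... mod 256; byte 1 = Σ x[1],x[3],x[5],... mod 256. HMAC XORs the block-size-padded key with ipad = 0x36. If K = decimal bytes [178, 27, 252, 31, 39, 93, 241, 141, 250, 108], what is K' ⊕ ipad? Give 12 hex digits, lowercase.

Key decimal bytes [178, 27, 252, 31, 39, 93, 241, 141, 250, 108] = b2 1b fc 1f 27 5d f1 8d fa 6c is 10 bytes > B = 6, so hash it first: H(key) = c0 90, then zero-pad to 6 bytes: K' = c0 90 00 00 00 00.
XOR each byte with 0x36: c0⊕36=f6, 90⊕36=a6, 00⊕36=36, 00⊕36=36, 00⊕36=36, 00⊕36=36.

f6a636363636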